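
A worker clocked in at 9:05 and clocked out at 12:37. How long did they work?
From 9:05 to 12:37:
(12 x 60 + 37) - (9 x 60 + 5) = 757 - 545 = 212 minutes
= 3 hours and 32 minutes

Final answer: 3 hours and 32 minutes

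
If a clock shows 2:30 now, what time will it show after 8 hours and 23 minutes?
Starting time: 2:30
Adding 23 minutes to 30 minutes: 30 + 23 = 53 minutes
Adding 8 hours: 2 + 8 = 10
Final time: 10:53

Final answer: 10:53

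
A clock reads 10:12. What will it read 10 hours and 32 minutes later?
Starting time: 10:12
Adding 32 minutes to 12 minutes: 12 + 32 = 44 minutes
Adding 10 hours: 10 + 10 = 20 - 12 = 8
Final time: 8:44

Final answer: 8:44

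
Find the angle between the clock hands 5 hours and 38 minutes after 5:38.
First find the time 5 hours and 38 minutes after 5:38.
Total minutes: 5 x 60 + 38 + 5 x 60 + 38 = 676.
676 mod 720 = 676 minutes = 11:16.
Now compute the angle at 11:16:
Hour hand: 11 x 30 + 16 x 0.5 = 338 degrees
Minute hand: 16 x 6 = 96 degrees
Difference: |338 - 96| = 242 degrees
Smaller angle: 360 - 242 = 118 degrees

Final answer: 118 degrees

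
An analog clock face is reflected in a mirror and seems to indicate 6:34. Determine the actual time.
Reflection across the vertical (12-6) axis maps a hand at angle A degrees to (360 - A) degrees, which sends a reading of T minutes past 12:00 to (720 - T) minutes past 12:00.
Mirror reads 6:34 = 394 minutes past 12:00.
Actual time: (720 - 394) mod 720 = 326 minutes = 5:26.

Final answer: 5:26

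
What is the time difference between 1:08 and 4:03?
From 1:08 to 4:03:
(4 x 60 + 3) - (1 x 60 + 8) = 243 - 68 = 175 minutes
= 2 hours and 55 minutes

Final answer: 2 hours and 55 minutes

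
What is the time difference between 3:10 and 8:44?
From 3:10 to 8:44:
(8 x 60 + 44) - (3 x 60 + 10) = 524 - 190 = 334 minutes
= 5 hours and 34 minutes

Final answer: 5 hours and 34 minutes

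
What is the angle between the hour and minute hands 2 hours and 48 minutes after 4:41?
First find the time 2 hours and 48 minutes after 4:41.
Total minutes: 4 x 60 + 41 + 2 x 60 + 48 = 449.
449 mod 720 = 449 minutes = 7:29.
Now compute the angle at 7:29:
Hour hand: 7 x 30 + 29 x 0.5 = 224.5 degrees
Minute hand: 29 x 6 = 174 degrees
Difference: |224.5 - 174| = 50.5 degrees
The angle is 50.5 degrees

Final answer: 50.5 degrees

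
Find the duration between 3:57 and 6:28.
From 3:57 to 6:28:
(6 x 60 + 28) - (3 x 60 + 57) = 388 - 237 = 151 minutes
= 2 hours and 31 minutes

Final answer: 2 hours and 31 minutes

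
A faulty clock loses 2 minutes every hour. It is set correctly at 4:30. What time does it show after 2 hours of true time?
For every 60 true minutes, the faulty clock advances 60 - 2 = 58 minutes.
True elapsed: 2 hours = 120 minutes.
Faulty clock advances: 120 x 58/60 = 116 minutes (drift: 4 minutes behind).
Shown time: 4:30 + 116 minutes = 6:26.

Final answer: 6:26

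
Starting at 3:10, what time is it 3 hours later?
Starting time: 3:10
Adding 0 minutes to 10 minutes: 10 + 0 = 10 minutes
Adding 3 hours: 3 + 3 = 6
Final time: 6:10

Final answer: 6:10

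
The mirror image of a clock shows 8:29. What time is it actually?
Reflection across the vertical (12-6) axis maps a hand at angle A degrees to (360 - A) degrees, which sends a reading of T minutes past 12:00 to (720 - T) minutes past 12:00.
Mirror reads 8:29 = 509 minutes past 12:00.
Actual time: (720 - 509) mod 720 = 211 minutes = 3:31.

Final answer: 3:31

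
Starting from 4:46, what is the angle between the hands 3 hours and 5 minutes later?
First find the time 3 hours and 5 minutes after 4:46.
Total minutes: 4 x 60 + 46 + 3 x 60 + 5 = 471.
471 mod 720 = 471 minutes = 7:51.
Now compute the angle at 7:51:
Hour hand: 7 x 30 + 51 x 0.5 = 235.5 degrees
Minute hand: 51 x 6 = 306 degrees
Difference: |235.5 - 306| = 70.5 degrees
The angle is 70.5 degrees

Final answer: 70.5 degrees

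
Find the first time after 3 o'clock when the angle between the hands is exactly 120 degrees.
At t minutes past 3:00, the hour hand is at 30 x 3 + 0.5t degrees and the minute hand is at 6t degrees.
The smaller angle between them is 120 degrees when |30H - 5.5t| = 120 or |30H - 5.5t| = 240.
With H = 3, solve 30 x 3 - 5.5t = +/- target for each target:
  t = (30 x 3 - 120) / 5.5 = -5.45 (outside (0, 60))
  t = (30 x 3 + 120) / 5.5 = 38.18
  t = (30 x 3 - 240) / 5.5 = -27.27 (outside (0, 60))
  t = (30 x 3 + 240) / 5.5 = 60 (outside (0, 60))
Valid solutions in (0, 60): {38.18} minutes.
The first occurrence is t = 38.18 minutes.
The hands form a 120-degree angle at 38.18 minutes past 3:00.

Final answer: 38.18 minutes past 3:00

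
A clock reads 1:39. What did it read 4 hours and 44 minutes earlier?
Starting time: 1:39 = 99 total minutes past 12:00
Subtracting: 4 hours and 44 minutes = 284 minutes
99 - 284 = -185 (negative, add 12 hours = 720) = 535 minutes
= 8 hours and 55 minutes past 12:00 = 8:55

Final answer: 8:55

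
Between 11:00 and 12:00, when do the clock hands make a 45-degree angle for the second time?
At t minutes past 11:00, the hour hand is at 30 x 11 + 0.5t degrees and the minute hand is at 6t degrees.
The smaller angle between them is 45 degrees when |30H - 5.5t| = 45 or |30H - 5.5t| = 315.
With H = 11, solve 30 x 11 - 5.5t = +/- target for each target:
  t = (30 x 11 - 45) / 5.5 = 51.82
  t = (30 x 11 + 45) / 5.5 = 68.18 (outside (0, 60))
  t = (30 x 11 - 315) / 5.5 = 2.73
  t = (30 x 11 + 315) / 5.5 = 117.27 (outside (0, 60))
Valid solutions in (0, 60): {2.73, 51.82} minutes.
The second occurrence is t = 51.82 minutes.
The hands form a 45-degree angle at 51.82 minutes past 11:00.

Final answer: 51.82 minutes past 11:00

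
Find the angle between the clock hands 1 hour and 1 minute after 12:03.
First find the time 1 hour and 1 minute after 12:03.
Total minutes: 12 x 60 + 3 + 1 x 60 + 1 = 784.
784 mod 720 = 64 minutes = 1:04.
Now compute the angle at 1:04:
Hour hand: 1 x 30 + 4 x 0.5 = 32 degrees
Minute hand: 4 x 6 = 24 degrees
Difference: |32 - 24| = 8 degrees
The angle is 8 degrees

Final answer: 8 degrees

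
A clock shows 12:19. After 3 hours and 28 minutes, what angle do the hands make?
First find the time 3 hours and 28 minutes after 12:19.
Total minutes: 12 x 60 + 19 + 3 x 60 + 28 = 947.
947 mod 720 = 227 minutes = 3:47.
Now compute the angle at 3:47:
Hour hand: 3 x 30 + 47 x 0.5 = 113.5 degrees
Minute hand: 47 x 6 = 282 degrees
Difference: |113.5 - 282| = 168.5 degrees
The angle is 168.5 degrees

Final answer: 168.5 degrees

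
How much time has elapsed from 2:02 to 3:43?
From 2:02 to 3:43:
(3 x 60 + 43) - (2 x 60 + 2) = 223 - 122 = 101 minutes
= 1 hour and 41 minutes

Final answer: 1 hour and 41 minutes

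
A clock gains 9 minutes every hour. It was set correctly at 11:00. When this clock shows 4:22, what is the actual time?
For every 60 true minutes, the faulty clock advances 69 minutes, so 1 faulty-clock minute corresponds to 60/69 true minutes.
From 11:00 to 4:22 on the faulty dial is 322 minutes.
True elapsed: 322 x 60/69 = 280 minutes = 4 hours and 40 minutes.
True time: 11:00 + 4 hours and 40 minutes = 3:40.

Final answer: 3:40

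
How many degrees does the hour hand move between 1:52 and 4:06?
The hour hand moves 0.5 degrees per minute.
Time elapsed: 4:06 - 1:52 = 134 minutes
Angular displacement: 134 x 0.5 = 67 degrees

Final answer: 67 degrees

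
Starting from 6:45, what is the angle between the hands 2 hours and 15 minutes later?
First find the time 2 hours and 15 minutes after 6:45.
Total minutes: 6 x 60 + 45 + 2 x 60 + 15 = 540.
540 mod 720 = 540 minutes = 9:00.
Now compute the angle at 9:00:
Hour hand: 9 x 30 + 0 x 0.5 = 270 degrees
Minute hand: 0 x 6 = 0 degrees
Difference: |270 - 0| = 270 degrees
Smaller angle: 360 - 270 = 90 degrees

Final answer: 90 degrees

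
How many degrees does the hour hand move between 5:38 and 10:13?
The hour hand moves 0.5 degrees per minute.
Time elapsed: 10:13 - 5:38 = 275 minutes
Angular displacement: 275 x 0.5 = 137.5 degrees

Final answer: 137.5 degrees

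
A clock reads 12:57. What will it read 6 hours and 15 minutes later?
Starting time: 12:57
Adding 15 minutes to 57 minutes: 57 + 15 = 72 minutes = 1 hour and 12 minutes
Adding 6 hours: 12 + 6 + 1 (carry) = 19 - 12 = 7
Final time: 7:12

Final answer: 7:12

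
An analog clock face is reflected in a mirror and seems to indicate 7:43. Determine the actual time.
Reflection across the vertical (12-6) axis maps a hand at angle A degrees to (360 - A) degrees, which sends a reading of T minutes past 12:00 to (720 - T) minutes past 12:00.
Mirror reads 7:43 = 463 minutes past 12:00.
Actual time: (720 - 463) mod 720 = 257 minutes = 4:17.

Final answer: 4:17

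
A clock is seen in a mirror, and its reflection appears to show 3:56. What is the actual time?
Reflection across the vertical (12-6) axis maps a hand at angle A degrees to (360 - A) degrees, which sends a reading of T minutes past 12:00 to (720 - T) minutes past 12:00.
Mirror reads 3:56 = 236 minutes past 12:00.
Actual time: (720 - 236) mod 720 = 484 minutes = 8:04.

Final answer: 8:04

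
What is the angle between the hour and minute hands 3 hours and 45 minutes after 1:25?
First find the time 3 hours and 45 minutes after 1:25.
Total minutes: 1 x 60 + 25 + 3 x 60 + 45 = 310.
310 mod 720 = 310 minutes = 5:10.
Now compute the angle at 5:10:
Hour hand: 5 x 30 + 10 x 0.5 = 155 degrees
Minute hand: 10 x 6 = 60 degrees
Difference: |155 - 60| = 95 degrees
The angle is 95 degrees

Final answer: 95 degrees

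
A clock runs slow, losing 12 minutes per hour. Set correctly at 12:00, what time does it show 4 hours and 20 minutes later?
For every 60 true minutes, the faulty clock advances 60 - 12 = 48 minutes.
True elapsed: 4 hours and 20 minutes = 260 minutes.
Faulty clock advances: 260 x 48/60 = 208 minutes (drift: 52 minutes behind).
Shown time: 12:00 + 208 minutes = 3:28.

Final answer: 3:28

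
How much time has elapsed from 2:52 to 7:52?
From 2:52 to 7:52:
(7 x 60 + 52) - (2 x 60 + 52) = 472 - 172 = 300 minutes
= 5 hours

Final answer: 5 hours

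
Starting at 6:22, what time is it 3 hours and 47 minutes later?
Starting time: 6:22
Adding 47 minutes to 22 minutes: 22 + 47 = 69 minutes = 1 hour and 9 minutes
Adding 3 hours: 6 + 3 + 1 (carry) = 10
Final time: 10:09

Final answer: 10:09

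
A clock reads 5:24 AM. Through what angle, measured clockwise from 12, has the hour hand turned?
The hour hand moves 30 degrees per hour and 0.5 degrees per minute.
At 5:24: (5) x 30 + 24 x 0.5 = 150 + 12 = 162 degrees

Final answer: 162 degrees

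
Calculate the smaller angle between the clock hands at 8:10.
Hour hand position: 8 x 30 + 10 x 0.5 = 245 degrees
Minute hand position: 10 x 6 = 60 degrees
Difference: |245 - 60| = 185 degrees
Since 185 > 180, the smaller angle is 360 - 185 = 175 degrees

Final answer: 175 degrees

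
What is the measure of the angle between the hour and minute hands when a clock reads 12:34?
Hour hand position: 0 x 30 + 34 x 0.5 = 17 degrees
Minute hand position: 34 x 6 = 204 degrees
Difference: |17 - 204| = 187 degrees
Since 187 > 180, the smaller angle is 360 - 187 = 173 degrees

Final answer: 173 degrees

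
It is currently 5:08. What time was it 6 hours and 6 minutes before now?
Starting time: 5:08 = 308 total minutes past 12:00
Subtracting: 6 hours and 6 minutes = 366 minutes
308 - 366 = -58 (negative, add 12 hours = 720) = 662 minutes
= 11 hours and 2 minutes past 12:00 = 11:02

Final answer: 11:02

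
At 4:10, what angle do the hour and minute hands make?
Hour hand position: 4 x 30 + 10 x 0.5 = 125 degrees
Minute hand position: 10 x 6 = 60 degrees
Difference: |125 - 60| = 65 degrees
The angle between the hands is 65 degrees

Final answer: 65 degrees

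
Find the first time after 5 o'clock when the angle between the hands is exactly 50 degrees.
At t minutes past 5:00, the hour hand is at 30 x 5 + 0.5t degrees and the minute hand is at 6t degrees.
The smaller angle between them is 50 degrees when |30H - 5.5t| = 50 or |30H - 5.5t| = 310.
With H = 5, solve 30 x 5 - 5.5t = +/- target for each target:
  t = (30 x 5 - 50) / 5.5 = 18.18
  t = (30 x 5 + 50) / 5.5 = 36.36
  t = (30 x 5 - 310) / 5.5 = -29.09 (outside (0, 60))
  t = (30 x 5 + 310) / 5.5 = 83.64 (outside (0, 60))
Valid solutions in (0, 60): {18.18, 36.36} minutes.
The first occurrence is t = 18.18 minutes.
The hands form a 50-degree angle at 18.18 minutes past 5:00.

Final answer: 18.18 minutes past 5:00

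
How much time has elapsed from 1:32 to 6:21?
From 1:32 to 6:21:
(6 x 60 + 21) - (1 x 60 + 32) = 381 - 92 = 289 minutes
= 4 hours and 49 minutes

Final answer: 4 hours and 49 minutes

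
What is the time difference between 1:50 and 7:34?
From 1:50 to 7:34:
(7 x 60 + 34) - (1 x 60 + 50) = 454 - 110 = 344 minutes
= 5 hours and 44 minutes

Final answer: 5 hours and 44 minutes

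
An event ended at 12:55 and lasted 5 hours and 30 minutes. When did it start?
Starting time: 12:55 = 55 total minutes past 12:00
Subtracting: 5 hours and 30 minutes = 330 minutes
55 - 330 = -275 (negative, add 12 hours = 720) = 445 minutes
= 7 hours and 25 minutes past 12:00 = 7:25

Final answer: 7:25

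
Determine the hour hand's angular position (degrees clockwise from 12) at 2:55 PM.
The hour hand moves 30 degrees per hour and 0.5 degrees per minute.
At 2:55: (2) x 30 + 55 x 0.5 = 60 + 27.5 = 87.5 degrees

Final answer: 87.5 degrees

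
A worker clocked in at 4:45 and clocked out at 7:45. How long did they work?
From 4:45 to 7:45:
(7 x 60 + 45) - (4 x 60 + 45) = 465 - 285 = 180 minutes
= 3 hours

Final answer: 3 hours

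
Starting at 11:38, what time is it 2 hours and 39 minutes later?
Starting time: 11:38
Adding 39 minutes to 38 minutes: 38 + 39 = 77 minutes = 1 hour and 17 minutes
Adding 2 hours: 11 + 2 + 1 (carry) = 14 - 12 = 2
Final time: 2:17

Final answer: 2:17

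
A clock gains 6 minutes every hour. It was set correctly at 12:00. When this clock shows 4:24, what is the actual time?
For every 60 true minutes, the faulty clock advances 66 minutes, so 1 faulty-clock minute corresponds to 60/66 true minutes.
From 12:00 to 4:24 on the faulty dial is 264 minutes.
True elapsed: 264 x 60/66 = 240 minutes = 4 hours.
True time: 12:00 + 4 hours = 4:00.

Final answer: 4:00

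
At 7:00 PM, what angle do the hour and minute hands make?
Hour hand position: 7 x 30 + 0 x 0.5 = 210 degrees
Minute hand position: 0 x 6 = 0 degrees
Difference: |210 - 0| = 210 degrees
Since 210 > 180, the smaller angle is 360 - 210 = 150 degrees

Final answer: 150 degrees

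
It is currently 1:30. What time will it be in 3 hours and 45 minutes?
Starting time: 1:30
Adding 45 minutes to 30 minutes: 30 + 45 = 75 minutes = 1 hour and 15 minutes
Adding 3 hours: 1 + 3 + 1 (carry) = 5
Final time: 5:15

Final answer: 5:15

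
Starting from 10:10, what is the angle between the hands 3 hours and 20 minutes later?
First find the time 3 hours and 20 minutes after 10:10.
Total minutes: 10 x 60 + 10 + 3 x 60 + 20 = 810.
810 mod 720 = 90 minutes = 1:30.
Now compute the angle at 1:30:
Hour hand: 1 x 30 + 30 x 0.5 = 45 degrees
Minute hand: 30 x 6 = 180 degrees
Difference: |45 - 180| = 135 degrees
The angle is 135 degrees

Final answer: 135 degrees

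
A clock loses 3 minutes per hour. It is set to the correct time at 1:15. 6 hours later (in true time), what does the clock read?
For every 60 true minutes, the faulty clock advances 60 - 3 = 57 minutes.
True elapsed: 6 hours = 360 minutes.
Faulty clock advances: 360 x 57/60 = 342 minutes (drift: 18 minutes behind).
Shown time: 1:15 + 342 minutes = 6:57.

Final answer: 6:57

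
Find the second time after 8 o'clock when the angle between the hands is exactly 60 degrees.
At t minutes past 8:00, the hour hand is at 30 x 8 + 0.5t degrees and the minute hand is at 6t degrees.
The smaller angle between them is 60 degrees when |30H - 5.5t| = 60 or |30H - 5.5t| = 300.
With H = 8, solve 30 x 8 - 5.5t = +/- target for each target:
  t = (30 x 8 - 60) / 5.5 = 32.73
  t = (30 x 8 + 60) / 5.5 = 54.55
  t = (30 x 8 - 300) / 5.5 = -10.91 (outside (0, 60))
  t = (30 x 8 + 300) / 5.5 = 98.18 (outside (0, 60))
Valid solutions in (0, 60): {32.73, 54.55} minutes.
The second occurrence is t = 54.55 minutes.
The hands form a 60-degree angle at 54.55 minutes past 8:00.

Final answer: 54.55 minutes past 8:00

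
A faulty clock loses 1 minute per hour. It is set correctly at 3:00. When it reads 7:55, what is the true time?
For every 60 true minutes, the faulty clock advances 59 minutes, so 1 faulty-clock minute corresponds to 60/59 true minutes.
From 3:00 to 7:55 on the faulty dial is 295 minutes.
True elapsed: 295 x 60/59 = 300 minutes = 5 hours.
True time: 3:00 + 5 hours = 8:00.

Final answer: 8:00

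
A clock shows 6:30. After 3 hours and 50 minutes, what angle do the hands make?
First find the time 3 hours and 50 minutes after 6:30.
Total minutes: 6 x 60 + 30 + 3 x 60 + 50 = 620.
620 mod 720 = 620 minutes = 10:20.
Now compute the angle at 10:20:
Hour hand: 10 x 30 + 20 x 0.5 = 310 degrees
Minute hand: 20 x 6 = 120 degrees
Difference: |310 - 120| = 190 degrees
Smaller angle: 360 - 190 = 170 degrees

Final answer: 170 degrees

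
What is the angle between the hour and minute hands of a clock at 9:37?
Hour hand position: 9 x 30 + 37 x 0.5 = 288.5 degrees
Minute hand position: 37 x 6 = 222 degrees
Difference: |288.5 - 222| = 66.5 degrees
The angle between the hands is 66.5 degrees

Final answer: 66.5 degrees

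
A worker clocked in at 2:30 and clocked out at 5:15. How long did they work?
From 2:30 to 5:15:
(5 x 60 + 15) - (2 x 60 + 30) = 315 - 150 = 165 minutes
= 2 hours and 45 minutes

Final answer: 2 hours and 45 minutes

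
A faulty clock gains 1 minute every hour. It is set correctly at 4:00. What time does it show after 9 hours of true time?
For every 60 true minutes, the faulty clock advances 60 + 1 = 61 minutes.
True elapsed: 9 hours = 540 minutes.
Faulty clock advances: 540 x 61/60 = 549 minutes (drift: 9 minutes ahead).
Shown time: 4:00 + 549 minutes = 1:09.

Final answer: 1:09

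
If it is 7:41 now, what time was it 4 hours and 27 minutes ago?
Starting time: 7:41 = 461 total minutes past 12:00
Subtracting: 4 hours and 27 minutes = 267 minutes
461 - 267 = 194 minutes
= 3 hours and 14 minutes past 12:00 = 3:14

Final answer: 3:14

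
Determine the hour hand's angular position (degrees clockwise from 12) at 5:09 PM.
The hour hand moves 30 degrees per hour and 0.5 degrees per minute.
At 5:09: (5) x 30 + 9 x 0.5 = 150 + 4.5 = 154.5 degrees

Final answer: 154.5 degrees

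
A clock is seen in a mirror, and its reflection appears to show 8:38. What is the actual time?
Reflection across the vertical (12-6) axis maps a hand at angle A degrees to (360 - A) degrees, which sends a reading of T minutes past 12:00 to (720 - T) minutes past 12:00.
Mirror reads 8:38 = 518 minutes past 12:00.
Actual time: (720 - 518) mod 720 = 202 minutes = 3:22.

Final answer: 3:22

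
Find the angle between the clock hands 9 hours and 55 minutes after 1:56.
First find the time 9 hours and 55 minutes after 1:56.
Total minutes: 1 x 60 + 56 + 9 x 60 + 55 = 711.
711 mod 720 = 711 minutes = 11:51.
Now compute the angle at 11:51:
Hour hand: 11 x 30 + 51 x 0.5 = 355.5 degrees
Minute hand: 51 x 6 = 306 degrees
Difference: |355.5 - 306| = 49.5 degrees
The angle is 49.5 degrees

Final answer: 49.5 degrees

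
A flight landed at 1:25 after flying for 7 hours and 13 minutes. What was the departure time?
Starting time: 1:25 = 85 total minutes past 12:00
Subtracting: 7 hours and 13 minutes = 433 minutes
85 - 433 = -348 (negative, add 12 hours = 720) = 372 minutes
= 6 hours and 12 minutes past 12:00 = 6:12

Final answer: 6:12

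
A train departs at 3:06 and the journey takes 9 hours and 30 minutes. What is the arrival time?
Starting time: 3:06
Adding 30 minutes to 6 minutes: 6 + 30 = 36 minutes
Adding 9 hours: 3 + 9 = 12
Final time: 12:36

Final answer: 12:36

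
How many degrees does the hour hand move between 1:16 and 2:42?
The hour hand moves 0.5 degrees per minute.
Time elapsed: 2:42 - 1:16 = 86 minutes
Angular displacement: 86 x 0.5 = 43 degrees

Final answer: 43 degrees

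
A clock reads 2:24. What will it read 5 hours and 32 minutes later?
Starting time: 2:24
Adding 32 minutes to 24 minutes: 24 + 32 = 56 minutes
Adding 5 hours: 2 + 5 = 7
Final time: 7:56

Final answer: 7:56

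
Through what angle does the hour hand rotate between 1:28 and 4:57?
The hour hand moves 0.5 degrees per minute.
Time elapsed: 4:57 - 1:28 = 209 minutes
Angular displacement: 209 x 0.5 = 104.5 degrees

Final answer: 104.5 degrees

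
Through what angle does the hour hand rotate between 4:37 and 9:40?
The hour hand moves 0.5 degrees per minute.
Time elapsed: 9:40 - 4:37 = 303 minutes
Angular displacement: 303 x 0.5 = 151.5 degrees

Final answer: 151.5 degrees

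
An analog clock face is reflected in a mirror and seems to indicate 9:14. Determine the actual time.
Reflection across the vertical (12-6) axis maps a hand at angle A degrees to (360 - A) degrees, which sends a reading of T minutes past 12:00 to (720 - T) minutes past 12:00.
Mirror reads 9:14 = 554 minutes past 12:00.
Actual time: (720 - 554) mod 720 = 166 minutes = 2:46.

Final answer: 2:46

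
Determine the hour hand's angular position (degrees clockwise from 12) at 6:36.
The hour hand moves 30 degrees per hour and 0.5 degrees per minute.
At 6:36: (6) x 30 + 36 x 0.5 = 180 + 18 = 198 degrees

Final answer: 198 degrees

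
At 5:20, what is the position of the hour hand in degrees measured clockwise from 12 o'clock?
The hour hand moves 30 degrees per hour and 0.5 degrees per minute.
At 5:20: (5) x 30 + 20 x 0.5 = 150 + 10 = 160 degrees

Final answer: 160 degrees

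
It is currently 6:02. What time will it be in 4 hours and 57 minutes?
Starting time: 6:02
Adding 57 minutes to 2 minutes: 2 + 57 = 59 minutes
Adding 4 hours: 6 + 4 = 10
Final time: 10:59

Final answer: 10:59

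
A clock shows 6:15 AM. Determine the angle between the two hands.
Hour hand position: 6 x 30 + 15 x 0.5 = 187.5 degrees
Minute hand position: 15 x 6 = 90 degrees
Difference: |187.5 - 90| = 97.5 degrees
The angle between the hands is 97.5 degrees

Final answer: 97.5 degrees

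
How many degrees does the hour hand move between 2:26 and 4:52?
The hour hand moves 0.5 degrees per minute.
Time elapsed: 4:52 - 2:26 = 146 minutes
Angular displacement: 146 x 0.5 = 73 degrees

Final answer: 73 degrees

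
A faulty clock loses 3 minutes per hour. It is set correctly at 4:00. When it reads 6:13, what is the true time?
For every 60 true minutes, the faulty clock advances 57 minutes, so 1 faulty-clock minute corresponds to 60/57 true minutes.
From 4:00 to 6:13 on the faulty dial is 133 minutes.
True elapsed: 133 x 60/57 = 140 minutes = 2 hours and 20 minutes.
True time: 4:00 + 2 hours and 20 minutes = 6:20.

Final answer: 6:20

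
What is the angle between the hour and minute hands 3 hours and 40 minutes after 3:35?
First find the time 3 hours and 40 minutes after 3:35.
Total minutes: 3 x 60 + 35 + 3 x 60 + 40 = 435.
435 mod 720 = 435 minutes = 7:15.
Now compute the angle at 7:15:
Hour hand: 7 x 30 + 15 x 0.5 = 217.5 degrees
Minute hand: 15 x 6 = 90 degrees
Difference: |217.5 - 90| = 127.5 degrees
The angle is 127.5 degrees

Final answer: 127.5 degrees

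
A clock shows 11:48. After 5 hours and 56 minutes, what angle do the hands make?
First find the time 5 hours and 56 minutes after 11:48.
Total minutes: 11 x 60 + 48 + 5 x 60 + 56 = 1064.
1064 mod 720 = 344 minutes = 5:44.
Now compute the angle at 5:44:
Hour hand: 5 x 30 + 44 x 0.5 = 172 degrees
Minute hand: 44 x 6 = 264 degrees
Difference: |172 - 264| = 92 degrees
The angle is 92 degrees

Final answer: 92 degrees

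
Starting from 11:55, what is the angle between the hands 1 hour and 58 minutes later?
First find the time 1 hour and 58 minutes after 11:55.
Total minutes: 11 x 60 + 55 + 1 x 60 + 58 = 833.
833 mod 720 = 113 minutes = 1:53.
Now compute the angle at 1:53:
Hour hand: 1 x 30 + 53 x 0.5 = 56.5 degrees
Minute hand: 53 x 6 = 318 degrees
Difference: |56.5 - 318| = 261.5 degrees
Smaller angle: 360 - 261.5 = 98.5 degrees

Final answer: 98.5 degrees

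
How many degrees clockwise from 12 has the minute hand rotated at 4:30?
The minute hand moves 6 degrees per minute.
At 4:30: 30 x 6 = 180 degrees

Final answer: 180 degrees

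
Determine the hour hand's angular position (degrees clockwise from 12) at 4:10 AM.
The hour hand moves 30 degrees per hour and 0.5 degrees per minute.
At 4:10: (4) x 30 + 10 x 0.5 = 120 + 5 = 125 degrees

Final answer: 125 degrees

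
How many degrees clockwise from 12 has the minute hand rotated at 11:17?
The minute hand moves 6 degrees per minute.
At 11:17: 17 x 6 = 102 degrees

Final answer: 102 degrees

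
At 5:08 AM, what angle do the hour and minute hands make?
Hour hand position: 5 x 30 + 8 x 0.5 = 154 degrees
Minute hand position: 8 x 6 = 48 degrees
Difference: |154 - 48| = 106 degrees
The angle between the hands is 106 degrees

Final answer: 106 degrees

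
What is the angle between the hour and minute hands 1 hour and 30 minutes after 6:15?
First find the time 1 hour and 30 minutes after 6:15.
Total minutes: 6 x 60 + 15 + 1 x 60 + 30 = 465.
465 mod 720 = 465 minutes = 7:45.
Now compute the angle at 7:45:
Hour hand: 7 x 30 + 45 x 0.5 = 232.5 degrees
Minute hand: 45 x 6 = 270 degrees
Difference: |232.5 - 270| = 37.5 degrees
The angle is 37.5 degrees

Final answer: 37.5 degrees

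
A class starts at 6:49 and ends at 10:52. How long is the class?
From 6:49 to 10:52:
(10 x 60 + 52) - (6 x 60 + 49) = 652 - 409 = 243 minutes
= 4 hours and 3 minutes

Final answer: 4 hours and 3 minutes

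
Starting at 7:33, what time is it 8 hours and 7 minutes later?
Starting time: 7:33
Adding 7 minutes to 33 minutes: 33 + 7 = 40 minutes
Adding 8 hours: 7 + 8 = 15 - 12 = 3
Final time: 3:40

Final answer: 3:40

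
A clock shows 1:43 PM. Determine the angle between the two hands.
Hour hand position: 1 x 30 + 43 x 0.5 = 51.5 degrees
Minute hand position: 43 x 6 = 258 degrees
Difference: |51.5 - 258| = 206.5 degrees
Since 206.5 > 180, the smaller angle is 360 - 206.5 = 153.5 degrees

Final answer: 153.5 degrees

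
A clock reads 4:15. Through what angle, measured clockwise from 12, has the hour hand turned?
The hour hand moves 30 degrees per hour and 0.5 degrees per minute.
At 4:15: (4) x 30 + 15 x 0.5 = 120 + 7.5 = 127.5 degrees

Final answer: 127.5 degrees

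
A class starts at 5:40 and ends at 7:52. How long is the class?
From 5:40 to 7:52:
(7 x 60 + 52) - (5 x 60 + 40) = 472 - 340 = 132 minutes
= 2 hours and 12 minutes

Final answer: 2 hours and 12 minutes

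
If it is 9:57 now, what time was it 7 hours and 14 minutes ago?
Starting time: 9:57 = 597 total minutes past 12:00
Subtracting: 7 hours and 14 minutes = 434 minutes
597 - 434 = 163 minutes
= 2 hours and 43 minutes past 12:00 = 2:43

Final answer: 2:43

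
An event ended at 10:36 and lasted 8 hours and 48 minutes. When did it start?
Starting time: 10:36 = 636 total minutes past 12:00
Subtracting: 8 hours and 48 minutes = 528 minutes
636 - 528 = 108 minutes
= 1 hour and 48 minutes past 12:00 = 1:48

Final answer: 1:48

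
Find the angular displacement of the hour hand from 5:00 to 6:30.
The hour hand moves 0.5 degrees per minute.
Time elapsed: 6:30 - 5:00 = 90 minutes
Angular displacement: 90 x 0.5 = 45 degrees

Final answer: 45 degrees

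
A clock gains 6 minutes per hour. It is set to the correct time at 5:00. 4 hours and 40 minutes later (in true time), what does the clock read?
For every 60 true minutes, the faulty clock advances 60 + 6 = 66 minutes.
True elapsed: 4 hours and 40 minutes = 280 minutes.
Faulty clock advances: 280 x 66/60 = 308 minutes (drift: 28 minutes ahead).
Shown time: 5:00 + 308 minutes = 10:08.

Final answer: 10:08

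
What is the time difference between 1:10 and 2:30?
From 1:10 to 2:30:
(2 x 60 + 30) - (1 x 60 + 10) = 150 - 70 = 80 minutes
= 1 hour and 20 minutes

Final answer: 1 hour and 20 minutes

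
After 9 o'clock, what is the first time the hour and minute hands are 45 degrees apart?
At t minutes past 9:00, the hour hand is at 30 x 9 + 0.5t degrees and the minute hand is at 6t degrees.
The smaller angle between them is 45 degrees when |30H - 5.5t| = 45 or |30H - 5.5t| = 315.
With H = 9, solve 30 x 9 - 5.5t = +/- target for each target:
  t = (30 x 9 - 45) / 5.5 = 40.91
  t = (30 x 9 + 45) / 5.5 = 57.27
  t = (30 x 9 - 315) / 5.5 = -8.18 (outside (0, 60))
  t = (30 x 9 + 315) / 5.5 = 106.36 (outside (0, 60))
Valid solutions in (0, 60): {40.91, 57.27} minutes.
The first occurrence is t = 40.91 minutes.
The hands form a 45-degree angle at 40.91 minutes past 9:00.

Final answer: 40.91 minutes past 9:00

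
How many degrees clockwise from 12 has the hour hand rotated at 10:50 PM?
The hour hand moves 30 degrees per hour and 0.5 degrees per minute.
At 10:50: (10) x 30 + 50 x 0.5 = 300 + 25 = 325 degrees

Final answer: 325 degrees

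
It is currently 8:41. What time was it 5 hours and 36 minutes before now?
Starting time: 8:41 = 521 total minutes past 12:00
Subtracting: 5 hours and 36 minutes = 336 minutes
521 - 336 = 185 minutes
= 3 hours and 5 minutes past 12:00 = 3:05

Final answer: 3:05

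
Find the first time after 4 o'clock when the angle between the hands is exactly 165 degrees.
At t minutes past 4:00, the hour hand is at 30 x 4 + 0.5t degrees and the minute hand is at 6t degrees.
The smaller angle between them is 165 degrees when |30H - 5.5t| = 165 or |30H - 5.5t| = 195.
With H = 4, solve 30 x 4 - 5.5t = +/- target for each target:
  t = (30 x 4 - 165) / 5.5 = -8.18 (outside (0, 60))
  t = (30 x 4 + 165) / 5.5 = 51.82
  t = (30 x 4 - 195) / 5.5 = -13.64 (outside (0, 60))
  t = (30 x 4 + 195) / 5.5 = 57.27
Valid solutions in (0, 60): {51.82, 57.27} minutes.
The first occurrence is t = 51.82 minutes.
The hands form a 165-degree angle at 51.82 minutes past 4:00.

Final answer: 51.82 minutes past 4:00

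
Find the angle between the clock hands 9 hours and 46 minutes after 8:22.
First find the time 9 hours and 46 minutes after 8:22.
Total minutes: 8 x 60 + 22 + 9 x 60 + 46 = 1088.
1088 mod 720 = 368 minutes = 6:08.
Now compute the angle at 6:08:
Hour hand: 6 x 30 + 8 x 0.5 = 184 degrees
Minute hand: 8 x 6 = 48 degrees
Difference: |184 - 48| = 136 degrees
The angle is 136 degrees

Final answer: 136 degrees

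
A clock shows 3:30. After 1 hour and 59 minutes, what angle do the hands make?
First find the time 1 hour and 59 minutes after 3:30.
Total minutes: 3 x 60 + 30 + 1 x 60 + 59 = 329.
329 mod 720 = 329 minutes = 5:29.
Now compute the angle at 5:29:
Hour hand: 5 x 30 + 29 x 0.5 = 164.5 degrees
Minute hand: 29 x 6 = 174 degrees
Difference: |164.5 - 174| = 9.5 degrees
The angle is 9.5 degrees

Final answer: 9.5 degrees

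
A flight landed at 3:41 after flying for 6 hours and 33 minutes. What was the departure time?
Starting time: 3:41 = 221 total minutes past 12:00
Subtracting: 6 hours and 33 minutes = 393 minutes
221 - 393 = -172 (negative, add 12 hours = 720) = 548 minutes
= 9 hours and 8 minutes past 12:00 = 9:08

Final answer: 9:08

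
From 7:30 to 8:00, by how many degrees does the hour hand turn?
The hour hand moves 0.5 degrees per minute.
Time elapsed: 8:00 - 7:30 = 30 minutes
Angular displacement: 30 x 0.5 = 15 degrees

Final answer: 15 degrees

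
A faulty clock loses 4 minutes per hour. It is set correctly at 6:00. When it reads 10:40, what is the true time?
For every 60 true minutes, the faulty clock advances 56 minutes, so 1 faulty-clock minute corresponds to 60/56 true minutes.
From 6:00 to 10:40 on the faulty dial is 280 minutes.
True elapsed: 280 x 60/56 = 300 minutes = 5 hours.
True time: 6:00 + 5 hours = 11:00.

Final answer: 11:00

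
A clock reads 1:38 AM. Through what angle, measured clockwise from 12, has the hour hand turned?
The hour hand moves 30 degrees per hour and 0.5 degrees per minute.
At 1:38: (1) x 30 + 38 x 0.5 = 30 + 19 = 49 degrees

Final answer: 49 degrees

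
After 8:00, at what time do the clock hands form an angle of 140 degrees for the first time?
At t minutes past 8:00, the hour hand is at 30 x 8 + 0.5t degrees and the minute hand is at 6t degrees.
The smaller angle between them is 140 degrees when |30H - 5.5t| = 140 or |30H - 5.5t| = 220.
With H = 8, solve 30 x 8 - 5.5t = +/- target for each target:
  t = (30 x 8 - 140) / 5.5 = 18.18
  t = (30 x 8 + 140) / 5.5 = 69.09 (outside (0, 60))
  t = (30 x 8 - 220) / 5.5 = 3.64
  t = (30 x 8 + 220) / 5.5 = 83.64 (outside (0, 60))
Valid solutions in (0, 60): {3.64, 18.18} minutes.
The first occurrence is t = 3.64 minutes.
The hands form a 140-degree angle at 3.64 minutes past 8:00.

Final answer: 3.64 minutes past 8:00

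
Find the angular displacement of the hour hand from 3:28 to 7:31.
The hour hand moves 0.5 degrees per minute.
Time elapsed: 7:31 - 3:28 = 243 minutes
Angular displacement: 243 x 0.5 = 121.5 degrees

Final answer: 121.5 degrees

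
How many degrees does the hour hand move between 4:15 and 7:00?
The hour hand moves 0.5 degrees per minute.
Time elapsed: 7:00 - 4:15 = 165 minutes
Angular displacement: 165 x 0.5 = 82.5 degrees

Final answer: 82.5 degrees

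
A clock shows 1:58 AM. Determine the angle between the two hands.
Hour hand position: 1 x 30 + 58 x 0.5 = 59 degrees
Minute hand position: 58 x 6 = 348 degrees
Difference: |59 - 348| = 289 degrees
Since 289 > 180, the smaller angle is 360 - 289 = 71 degrees

Final answer: 71 degrees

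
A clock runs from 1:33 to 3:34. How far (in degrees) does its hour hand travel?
The hour hand moves 0.5 degrees per minute.
Time elapsed: 3:34 - 1:33 = 121 minutes
Angular displacement: 121 x 0.5 = 60.5 degrees

Final answer: 60.5 degrees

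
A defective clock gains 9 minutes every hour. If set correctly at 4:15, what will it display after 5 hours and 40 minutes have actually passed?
For every 60 true minutes, the faulty clock advances 60 + 9 = 69 minutes.
True elapsed: 5 hours and 40 minutes = 340 minutes.
Faulty clock advances: 340 x 69/60 = 391 minutes (drift: 51 minutes ahead).
Shown time: 4:15 + 391 minutes = 10:46.

Final answer: 10:46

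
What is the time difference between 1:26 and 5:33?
From 1:26 to 5:33:
(5 x 60 + 33) - (1 x 60 + 26) = 333 - 86 = 247 minutes
= 4 hours and 7 minutes

Final answer: 4 hours and 7 minutes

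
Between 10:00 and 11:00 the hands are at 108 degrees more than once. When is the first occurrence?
At t minutes past 10:00, the hour hand is at 30 x 10 + 0.5t degrees and the minute hand is at 6t degrees.
The smaller angle between them is 108 degrees when |30H - 5.5t| = 108 or |30H - 5.5t| = 252.
With H = 10, solve 30 x 10 - 5.5t = +/- target for each target:
  t = (30 x 10 - 108) / 5.5 = 34.91
  t = (30 x 10 + 108) / 5.5 = 74.18 (outside (0, 60))
  t = (30 x 10 - 252) / 5.5 = 8.73
  t = (30 x 10 + 252) / 5.5 = 100.36 (outside (0, 60))
Valid solutions in (0, 60): {8.73, 34.91} minutes.
The first occurrence is t = 8.73 minutes.
The hands form a 108-degree angle at 8.73 minutes past 10:00.

Final answer: 8.73 minutes past 10:00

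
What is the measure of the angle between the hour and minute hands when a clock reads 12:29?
Hour hand position: 0 x 30 + 29 x 0.5 = 14.5 degrees
Minute hand position: 29 x 6 = 174 degrees
Difference: |14.5 - 174| = 159.5 degrees
The angle between the hands is 159.5 degrees

Final answer: 159.5 degrees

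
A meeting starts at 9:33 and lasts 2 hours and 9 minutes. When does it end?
Starting time: 9:33
Adding 9 minutes to 33 minutes: 33 + 9 = 42 minutes
Adding 2 hours: 9 + 2 = 11
Final time: 11:42

Final answer: 11:42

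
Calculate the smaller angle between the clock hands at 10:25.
Hour hand position: 10 x 30 + 25 x 0.5 = 312.5 degrees
Minute hand position: 25 x 6 = 150 degrees
Difference: |312.5 - 150| = 162.5 degrees
The angle between the hands is 162.5 degrees

Final answer: 162.5 degrees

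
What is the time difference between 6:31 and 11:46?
From 6:31 to 11:46:
(11 x 60 + 46) - (6 x 60 + 31) = 706 - 391 = 315 minutes
= 5 hours and 15 minutes

Final answer: 5 hours and 15 minutes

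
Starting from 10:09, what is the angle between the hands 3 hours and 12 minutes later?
First find the time 3 hours and 12 minutes after 10:09.
Total minutes: 10 x 60 + 9 + 3 x 60 + 12 = 801.
801 mod 720 = 81 minutes = 1:21.
Now compute the angle at 1:21:
Hour hand: 1 x 30 + 21 x 0.5 = 40.5 degrees
Minute hand: 21 x 6 = 126 degrees
Difference: |40.5 - 126| = 85.5 degrees
The angle is 85.5 degrees

Final answer: 85.5 degrees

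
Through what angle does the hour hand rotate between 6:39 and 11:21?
The hour hand moves 0.5 degrees per minute.
Time elapsed: 11:21 - 6:39 = 282 minutes
Angular displacement: 282 x 0.5 = 141 degrees

Final answer: 141 degrees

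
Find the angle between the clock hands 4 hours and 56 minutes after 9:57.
First find the time 4 hours and 56 minutes after 9:57.
Total minutes: 9 x 60 + 57 + 4 x 60 + 56 = 893.
893 mod 720 = 173 minutes = 2:53.
Now compute the angle at 2:53:
Hour hand: 2 x 30 + 53 x 0.5 = 86.5 degrees
Minute hand: 53 x 6 = 318 degrees
Difference: |86.5 - 318| = 231.5 degrees
Smaller angle: 360 - 231.5 = 128.5 degrees

Final answer: 128.5 degrees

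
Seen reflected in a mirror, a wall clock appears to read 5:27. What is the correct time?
Reflection across the vertical (12-6) axis maps a hand at angle A degrees to (360 - A) degrees, which sends a reading of T minutes past 12:00 to (720 - T) minutes past 12:00.
Mirror reads 5:27 = 327 minutes past 12:00.
Actual time: (720 - 327) mod 720 = 393 minutes = 6:33.

Final answer: 6:33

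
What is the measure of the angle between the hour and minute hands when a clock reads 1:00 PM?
Hour hand position: 1 x 30 + 0 x 0.5 = 30 degrees
Minute hand position: 0 x 6 = 0 degrees
Difference: |30 - 0| = 30 degrees
The angle between the hands is 30 degrees

Final answer: 30 degrees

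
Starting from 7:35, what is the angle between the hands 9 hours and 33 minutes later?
First find the time 9 hours and 33 minutes after 7:35.
Total minutes: 7 x 60 + 35 + 9 x 60 + 33 = 1028.
1028 mod 720 = 308 minutes = 5:08.
Now compute the angle at 5:08:
Hour hand: 5 x 30 + 8 x 0.5 = 154 degrees
Minute hand: 8 x 6 = 48 degrees
Difference: |154 - 48| = 106 degrees
The angle is 106 degrees

Final answer: 106 degrees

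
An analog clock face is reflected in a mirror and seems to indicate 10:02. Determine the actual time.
Reflection across the vertical (12-6) axis maps a hand at angle A degrees to (360 - A) degrees, which sends a reading of T minutes past 12:00 to (720 - T) minutes past 12:00.
Mirror reads 10:02 = 602 minutes past 12:00.
Actual time: (720 - 602) mod 720 = 118 minutes = 1:58.

Final answer: 1:58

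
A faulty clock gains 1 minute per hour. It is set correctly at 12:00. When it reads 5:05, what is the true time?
For every 60 true minutes, the faulty clock advances 61 minutes, so 1 faulty-clock minute corresponds to 60/61 true minutes.
From 12:00 to 5:05 on the faulty dial is 305 minutes.
True elapsed: 305 x 60/61 = 300 minutes = 5 hours.
True time: 12:00 + 5 hours = 5:00.

Final answer: 5:00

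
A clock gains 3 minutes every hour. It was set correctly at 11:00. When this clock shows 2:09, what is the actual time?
For every 60 true minutes, the faulty clock advances 63 minutes, so 1 faulty-clock minute corresponds to 60/63 true minutes.
From 11:00 to 2:09 on the faulty dial is 189 minutes.
True elapsed: 189 x 60/63 = 180 minutes = 3 hours.
True time: 11:00 + 3 hours = 2:00.

Final answer: 2:00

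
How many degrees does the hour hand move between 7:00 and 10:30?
The hour hand moves 0.5 degrees per minute.
Time elapsed: 10:30 - 7:00 = 210 minutes
Angular displacement: 210 x 0.5 = 105 degrees

Final answer: 105 degrees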